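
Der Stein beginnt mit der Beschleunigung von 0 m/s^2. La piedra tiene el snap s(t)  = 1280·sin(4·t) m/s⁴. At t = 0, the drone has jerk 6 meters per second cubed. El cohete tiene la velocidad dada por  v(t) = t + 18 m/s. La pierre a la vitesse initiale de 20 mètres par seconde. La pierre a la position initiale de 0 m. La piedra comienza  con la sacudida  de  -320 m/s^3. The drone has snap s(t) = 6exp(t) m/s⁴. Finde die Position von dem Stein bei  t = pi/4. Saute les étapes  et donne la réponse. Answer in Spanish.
x(pi/4) = 0.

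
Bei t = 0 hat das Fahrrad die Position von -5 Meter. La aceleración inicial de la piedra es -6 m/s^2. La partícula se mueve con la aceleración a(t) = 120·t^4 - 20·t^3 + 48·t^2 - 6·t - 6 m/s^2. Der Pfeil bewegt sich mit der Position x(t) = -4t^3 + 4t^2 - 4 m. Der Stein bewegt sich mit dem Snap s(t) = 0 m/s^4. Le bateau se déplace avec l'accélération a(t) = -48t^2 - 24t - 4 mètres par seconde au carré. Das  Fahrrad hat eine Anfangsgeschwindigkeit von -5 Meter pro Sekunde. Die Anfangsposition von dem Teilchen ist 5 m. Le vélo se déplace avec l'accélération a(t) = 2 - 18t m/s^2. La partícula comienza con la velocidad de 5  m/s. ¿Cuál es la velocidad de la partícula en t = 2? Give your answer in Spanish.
Debemos encontrar la antiderivada de nuestra ecuación de la aceleración a(t) = 120·t^4 - 20·t^3 + 48·t^2 - 6·t - 6 1 vez. La integral de la aceleración, con v(0) = 5, da la velocidad: v(t) = 24·t^5 - 5·t^4 + 16·t^3 - 3·t^2 - 6·t + 5. Tenemos la velocidad v(t) = 24·t^5 - 5·t^4 + 16·t^3 - 3·t^2 - 6·t + 5. Sustituyendo t = 2: v(2) = 797.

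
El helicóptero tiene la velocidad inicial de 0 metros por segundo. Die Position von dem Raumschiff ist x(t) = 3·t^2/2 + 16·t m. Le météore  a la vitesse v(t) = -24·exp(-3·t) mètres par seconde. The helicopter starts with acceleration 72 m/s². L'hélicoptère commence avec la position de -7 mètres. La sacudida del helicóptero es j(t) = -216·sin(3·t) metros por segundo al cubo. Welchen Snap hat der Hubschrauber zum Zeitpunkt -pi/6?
Wir müssen unsere Gleichung für den Ruck j(t) = -216·sin(3·t) 1-mal ableiten. Die Ableitung von dem Ruck ergibt den Snap: s(t) = -648·cos(3·t). Wir haben den Snap s(t) = -648·cos(3·t). Durch Einsetzen von t = -pi/6: s(-pi/6) = 0.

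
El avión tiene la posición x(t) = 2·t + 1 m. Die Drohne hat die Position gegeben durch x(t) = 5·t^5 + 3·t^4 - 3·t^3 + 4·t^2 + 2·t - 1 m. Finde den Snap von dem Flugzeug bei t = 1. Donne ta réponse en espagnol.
Debemos derivar nuestra ecuación de la posición x(t) = 2·t + 1 4 veces. Tomando d/dt de x(t), encontramos v(t) = 2. Derivando la velocidad, obtenemos la aceleración: a(t) = 0. Derivando la aceleración, obtenemos la sacudida: j(t) = 0. Derivando la sacudida, obtenemos el snap: s(t) = 0. Tenemos el snap s(t) = 0. Sustituyendo t = 1: s(1) = 0.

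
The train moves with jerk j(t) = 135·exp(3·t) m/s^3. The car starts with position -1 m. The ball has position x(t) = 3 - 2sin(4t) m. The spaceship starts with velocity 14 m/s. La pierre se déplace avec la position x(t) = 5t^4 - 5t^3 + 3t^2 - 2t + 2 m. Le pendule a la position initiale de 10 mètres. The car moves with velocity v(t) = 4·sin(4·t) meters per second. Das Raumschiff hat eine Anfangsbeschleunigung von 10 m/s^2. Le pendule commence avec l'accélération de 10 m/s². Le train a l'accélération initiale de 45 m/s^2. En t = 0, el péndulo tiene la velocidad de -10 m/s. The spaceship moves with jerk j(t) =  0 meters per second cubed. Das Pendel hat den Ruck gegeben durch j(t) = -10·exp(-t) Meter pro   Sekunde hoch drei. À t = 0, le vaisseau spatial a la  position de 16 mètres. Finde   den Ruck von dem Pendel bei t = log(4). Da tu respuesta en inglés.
Using j(t) = -10·exp(-t) and substituting t = log(4), we find j = -5/2.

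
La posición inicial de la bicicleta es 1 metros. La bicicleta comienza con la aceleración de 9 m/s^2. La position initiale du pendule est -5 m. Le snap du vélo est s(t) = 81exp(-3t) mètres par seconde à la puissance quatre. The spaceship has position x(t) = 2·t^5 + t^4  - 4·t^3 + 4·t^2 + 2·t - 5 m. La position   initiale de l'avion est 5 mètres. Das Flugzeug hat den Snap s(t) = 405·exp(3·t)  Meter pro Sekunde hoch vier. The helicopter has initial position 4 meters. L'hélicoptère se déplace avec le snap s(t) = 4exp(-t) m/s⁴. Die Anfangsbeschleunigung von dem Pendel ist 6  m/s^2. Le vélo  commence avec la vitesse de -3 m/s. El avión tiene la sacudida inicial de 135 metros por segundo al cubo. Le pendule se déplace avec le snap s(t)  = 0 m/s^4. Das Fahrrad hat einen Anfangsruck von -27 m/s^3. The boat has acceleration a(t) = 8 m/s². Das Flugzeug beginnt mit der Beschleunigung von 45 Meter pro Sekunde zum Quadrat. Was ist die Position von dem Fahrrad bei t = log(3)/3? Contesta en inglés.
Starting from snap s(t) = 81·exp(-3·t), we take 4 integrals. Taking ∫s(t)dt and applying j(0) = -27, we find j(t) = -27·exp(-3·t). Taking ∫j(t)dt and applying a(0) = 9, we find a(t) = 9·exp(-3·t). The antiderivative of acceleration, with v(0) = -3, gives velocity: v(t) = -3·exp(-3·t). Finding the antiderivative of v(t) and using x(0) = 1: x(t) = exp(-3·t). From the given position equation x(t) = exp(-3·t), we substitute t = log(3)/3 to get x = 1/3.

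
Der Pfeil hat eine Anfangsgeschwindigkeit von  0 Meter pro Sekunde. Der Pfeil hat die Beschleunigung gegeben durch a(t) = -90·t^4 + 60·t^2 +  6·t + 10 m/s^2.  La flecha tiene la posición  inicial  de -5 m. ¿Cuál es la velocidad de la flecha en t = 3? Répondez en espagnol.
Debemos encontrar la antiderivada de nuestra ecuación de la aceleración a(t) = -90·t^4 + 60·t^2 + 6·t + 10 1 vez. La integral de la aceleración es la velocidad. Usando v(0) = 0, obtenemos v(t) = t·(-18·t^4 + 20·t^2 + 3·t + 10). Tenemos la velocidad v(t) = t·(-18·t^4 + 20·t^2 + 3·t + 10). Sustituyendo t = 3: v(3) = -3777.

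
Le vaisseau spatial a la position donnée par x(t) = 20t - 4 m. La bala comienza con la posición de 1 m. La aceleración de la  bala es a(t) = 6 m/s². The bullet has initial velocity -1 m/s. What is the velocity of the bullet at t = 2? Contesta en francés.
Pour résoudre ceci, nous devons prendre 1 intégrale de notre équation de l'accélération a(t) = 6. La primitive de l'accélération est la vitesse. En utilisant v(0) = -1, nous obtenons v(t) = 6·t - 1. En utilisant v(t) = 6·t - 1 et en substituant t = 2, nous trouvons v = 11.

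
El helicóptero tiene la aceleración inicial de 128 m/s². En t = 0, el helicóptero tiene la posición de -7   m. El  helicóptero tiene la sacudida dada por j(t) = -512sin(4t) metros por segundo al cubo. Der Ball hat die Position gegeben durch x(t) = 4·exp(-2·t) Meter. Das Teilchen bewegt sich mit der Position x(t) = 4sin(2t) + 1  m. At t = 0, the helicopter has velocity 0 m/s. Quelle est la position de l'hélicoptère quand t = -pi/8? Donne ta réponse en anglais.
To find the answer, we compute 3 antiderivatives of j(t) = -512·sin(4·t). Finding the antiderivative of j(t) and using a(0) = 128: a(t) = 128·cos(4·t). Finding the antiderivative of a(t) and using v(0) = 0: v(t) = 32·sin(4·t). The integral of velocity, with x(0) = -7, gives position: x(t) = 1 - 8·cos(4·t). Using x(t) = 1 - 8·cos(4·t) and substituting t = -pi/8, we find x = 1.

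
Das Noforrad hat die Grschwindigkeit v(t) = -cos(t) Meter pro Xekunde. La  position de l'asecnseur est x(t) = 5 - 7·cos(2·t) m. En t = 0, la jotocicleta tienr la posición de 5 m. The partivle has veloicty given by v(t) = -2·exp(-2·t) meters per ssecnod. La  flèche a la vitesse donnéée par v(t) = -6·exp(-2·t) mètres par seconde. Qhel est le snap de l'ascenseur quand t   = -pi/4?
Pour résoudre ceci, nous devons prendre 4 dérivées de notre équation de la position x(t) = 5 - 7·cos(2·t). En prenant d/dt de x(t), nous trouvons v(t) = 14·sin(2·t). La dérivée de la vitesse donne l'accélération: a(t) = 28·cos(2·t). En dérivant l'accélération, nous obtenons le jerk: j(t) = -56·sin(2·t). La dérivée du jerk donne le snap: s(t) = -112·cos(2·t). Nous avons le snap s(t) = -112·cos(2·t). En substituant t = -pi/4: s(-pi/4) = 0.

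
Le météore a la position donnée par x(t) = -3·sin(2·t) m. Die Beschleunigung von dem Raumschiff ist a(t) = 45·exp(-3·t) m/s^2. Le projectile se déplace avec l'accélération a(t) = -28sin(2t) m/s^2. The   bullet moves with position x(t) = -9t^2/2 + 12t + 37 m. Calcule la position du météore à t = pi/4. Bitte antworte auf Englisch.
We have position x(t) = -3·sin(2·t). Substituting t = pi/4: x(pi/4) = -3.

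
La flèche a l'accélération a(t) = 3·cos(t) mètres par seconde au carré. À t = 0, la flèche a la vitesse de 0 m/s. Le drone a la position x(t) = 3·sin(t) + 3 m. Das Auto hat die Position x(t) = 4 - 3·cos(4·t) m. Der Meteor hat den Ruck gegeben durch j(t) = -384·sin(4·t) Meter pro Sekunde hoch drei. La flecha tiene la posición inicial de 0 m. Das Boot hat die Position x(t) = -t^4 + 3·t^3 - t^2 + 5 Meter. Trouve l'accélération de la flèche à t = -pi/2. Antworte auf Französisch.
En utilisant a(t) = 3·cos(t) et en substituant t = -pi/2, nous trouvons a = 0.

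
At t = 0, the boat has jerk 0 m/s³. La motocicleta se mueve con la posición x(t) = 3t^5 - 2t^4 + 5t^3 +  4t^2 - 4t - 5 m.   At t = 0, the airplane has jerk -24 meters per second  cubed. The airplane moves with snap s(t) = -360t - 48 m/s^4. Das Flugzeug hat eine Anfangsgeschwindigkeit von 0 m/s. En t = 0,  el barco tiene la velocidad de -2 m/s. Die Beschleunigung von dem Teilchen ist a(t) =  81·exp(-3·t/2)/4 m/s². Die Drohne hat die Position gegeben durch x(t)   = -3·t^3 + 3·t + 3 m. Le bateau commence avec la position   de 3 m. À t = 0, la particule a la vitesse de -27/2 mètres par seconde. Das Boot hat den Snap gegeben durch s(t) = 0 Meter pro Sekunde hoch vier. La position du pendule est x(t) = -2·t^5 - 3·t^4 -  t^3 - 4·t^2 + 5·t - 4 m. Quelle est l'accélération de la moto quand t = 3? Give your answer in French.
En partant de la position x(t) = 3·t^5 - 2·t^4 + 5·t^3 + 4·t^2 - 4·t - 5, nous prenons 2 dérivées. En prenant d/dt de x(t), nous trouvons v(t) = 15·t^4 - 8·t^3 + 15·t^2 + 8·t - 4. En dérivant la vitesse, nous obtenons l'accélération: a(t) = 60·t^3 - 24·t^2 + 30·t + 8. En utilisant a(t) = 60·t^3 - 24·t^2 + 30·t + 8 et en substituant t = 3, nous trouvons a = 1502.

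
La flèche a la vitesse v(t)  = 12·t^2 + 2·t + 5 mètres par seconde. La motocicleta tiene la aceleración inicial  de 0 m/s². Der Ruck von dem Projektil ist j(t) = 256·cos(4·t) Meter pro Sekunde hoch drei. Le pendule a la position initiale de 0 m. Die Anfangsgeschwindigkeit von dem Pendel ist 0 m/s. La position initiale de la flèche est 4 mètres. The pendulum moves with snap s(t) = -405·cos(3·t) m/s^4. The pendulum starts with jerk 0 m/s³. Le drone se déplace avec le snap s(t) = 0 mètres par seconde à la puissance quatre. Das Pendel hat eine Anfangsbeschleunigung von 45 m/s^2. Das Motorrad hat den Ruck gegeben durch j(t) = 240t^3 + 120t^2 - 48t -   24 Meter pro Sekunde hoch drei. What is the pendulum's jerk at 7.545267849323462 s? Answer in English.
To solve this, we need to take 1 antiderivative of our snap equation s(t) = -405·cos(3·t). Integrating snap and using the initial condition j(0) = 0, we get j(t) = -135·sin(3·t). We have jerk j(t) = -135·sin(3·t). Substituting t = 7.545267849323462: j(7.545267849323462) = 81.1245633678059.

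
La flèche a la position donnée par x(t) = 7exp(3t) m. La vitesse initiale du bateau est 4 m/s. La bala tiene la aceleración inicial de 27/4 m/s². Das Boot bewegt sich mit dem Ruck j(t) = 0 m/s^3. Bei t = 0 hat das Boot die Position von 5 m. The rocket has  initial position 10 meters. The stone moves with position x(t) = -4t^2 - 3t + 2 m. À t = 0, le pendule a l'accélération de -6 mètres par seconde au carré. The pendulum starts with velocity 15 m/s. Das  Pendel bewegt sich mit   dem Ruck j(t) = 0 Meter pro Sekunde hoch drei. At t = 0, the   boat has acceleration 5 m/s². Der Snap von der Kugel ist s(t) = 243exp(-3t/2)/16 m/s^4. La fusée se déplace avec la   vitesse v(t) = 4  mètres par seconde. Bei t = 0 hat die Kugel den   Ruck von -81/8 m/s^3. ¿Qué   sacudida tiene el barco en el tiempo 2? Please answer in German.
Aus der Gleichung für den Ruck j(t) = 0, setzen wir t = 2 ein und erhalten j = 0.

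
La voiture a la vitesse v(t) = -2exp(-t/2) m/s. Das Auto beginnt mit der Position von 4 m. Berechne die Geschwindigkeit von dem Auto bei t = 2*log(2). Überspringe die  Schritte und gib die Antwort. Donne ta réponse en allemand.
Die Antwort ist -1.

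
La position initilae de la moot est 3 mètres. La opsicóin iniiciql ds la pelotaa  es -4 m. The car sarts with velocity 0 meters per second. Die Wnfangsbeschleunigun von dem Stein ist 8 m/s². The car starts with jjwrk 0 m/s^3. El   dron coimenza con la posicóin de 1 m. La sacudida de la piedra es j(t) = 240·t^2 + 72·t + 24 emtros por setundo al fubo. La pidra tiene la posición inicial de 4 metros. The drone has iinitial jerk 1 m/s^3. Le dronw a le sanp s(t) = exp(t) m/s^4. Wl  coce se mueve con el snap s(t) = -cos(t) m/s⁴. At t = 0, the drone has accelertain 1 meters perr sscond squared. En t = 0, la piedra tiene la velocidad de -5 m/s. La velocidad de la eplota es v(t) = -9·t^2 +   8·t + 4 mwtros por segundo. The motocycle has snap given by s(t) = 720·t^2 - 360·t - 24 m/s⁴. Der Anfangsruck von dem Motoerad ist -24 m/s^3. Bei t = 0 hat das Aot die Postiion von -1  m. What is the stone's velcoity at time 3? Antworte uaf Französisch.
Nous devons trouver la primitive de notre équation du jerk j(t) = 240·t^2 + 72·t + 24 2 fois. L'intégrale du jerk est l'accélération. En utilisant a(0) = 8, nous obtenons a(t) = 80·t^3 + 36·t^2 + 24·t + 8. La primitive de l'accélération est la vitesse. En utilisant v(0) = -5, nous obtenons v(t) = 20·t^4 + 12·t^3 + 12·t^2 + 8·t - 5. De l'équation de la vitesse v(t) = 20·t^4 + 12·t^3 + 12·t^2 + 8·t - 5, nous substituons t = 3 pour obtenir v = 2071.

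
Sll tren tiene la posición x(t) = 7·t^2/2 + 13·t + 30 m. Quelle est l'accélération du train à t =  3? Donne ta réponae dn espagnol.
Debemos derivar nuestra ecuación de la posición x(t) = 7·t^2/2 + 13·t + 30 2 veces. Derivando la posición, obtenemos la velocidad: v(t) = 7·t + 13. La derivada de la velocidad da la aceleración: a(t) = 7. De la ecuación de la aceleración a(t) = 7, sustituimos t = 3 para obtener a = 7.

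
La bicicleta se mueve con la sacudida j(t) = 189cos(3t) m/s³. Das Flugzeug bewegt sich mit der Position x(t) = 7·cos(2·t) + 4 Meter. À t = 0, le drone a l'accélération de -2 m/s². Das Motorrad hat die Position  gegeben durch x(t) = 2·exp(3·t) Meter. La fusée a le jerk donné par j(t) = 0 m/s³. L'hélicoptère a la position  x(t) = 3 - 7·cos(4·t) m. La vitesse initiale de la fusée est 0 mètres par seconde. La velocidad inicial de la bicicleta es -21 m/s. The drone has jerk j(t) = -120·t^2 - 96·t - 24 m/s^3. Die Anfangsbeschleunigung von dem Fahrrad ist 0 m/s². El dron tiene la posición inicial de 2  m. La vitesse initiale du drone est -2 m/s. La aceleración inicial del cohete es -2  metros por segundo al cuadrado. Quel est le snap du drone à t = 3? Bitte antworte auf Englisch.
We must differentiate our jerk equation j(t) = -120·t^2 - 96·t - 24 1 time. The derivative of jerk gives snap: s(t) = -240·t - 96. From the given snap equation s(t) = -240·t - 96, we substitute t = 3 to get s = -816.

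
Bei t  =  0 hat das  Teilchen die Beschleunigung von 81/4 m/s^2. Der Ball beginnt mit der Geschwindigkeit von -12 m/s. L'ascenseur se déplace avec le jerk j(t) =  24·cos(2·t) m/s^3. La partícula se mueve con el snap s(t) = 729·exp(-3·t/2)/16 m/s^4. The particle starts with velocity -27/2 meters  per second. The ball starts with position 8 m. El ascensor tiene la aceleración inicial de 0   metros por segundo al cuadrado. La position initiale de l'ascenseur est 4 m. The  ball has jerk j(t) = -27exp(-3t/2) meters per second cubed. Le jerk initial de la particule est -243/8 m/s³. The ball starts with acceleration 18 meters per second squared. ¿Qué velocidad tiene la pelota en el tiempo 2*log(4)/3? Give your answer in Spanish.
Partiendo de la sacudida j(t) = -27·exp(-3·t/2), tomamos 2 integrales. Tomando ∫j(t)dt y aplicando a(0) = 18, encontramos a(t) = 18·exp(-3·t/2). La integral de la aceleración es la velocidad. Usando v(0) = -12, obtenemos v(t) = -12·exp(-3·t/2). Tenemos la velocidad v(t) = -12·exp(-3·t/2). Sustituyendo t = 2*log(4)/3: v(2*log(4)/3) = -3.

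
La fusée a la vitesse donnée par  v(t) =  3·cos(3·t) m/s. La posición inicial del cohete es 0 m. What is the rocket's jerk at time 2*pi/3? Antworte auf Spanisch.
Partiendo de la velocidad v(t) = 3·cos(3·t), tomamos 2 derivadas. Tomando d/dt de v(t), encontramos a(t) = -9·sin(3·t). Tomando d/dt de a(t), encontramos j(t) = -27·cos(3·t). Usando j(t) = -27·cos(3·t) y sustituyendo t = 2*pi/3, encontramos j = -27.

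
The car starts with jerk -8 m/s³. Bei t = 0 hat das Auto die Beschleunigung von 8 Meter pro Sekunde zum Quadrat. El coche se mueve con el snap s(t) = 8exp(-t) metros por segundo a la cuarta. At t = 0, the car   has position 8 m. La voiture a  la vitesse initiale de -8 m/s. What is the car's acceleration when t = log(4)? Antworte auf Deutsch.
Wir müssen das Integral unserer Gleichung für den Snap s(t) = 8·exp(-t) 2-mal finden. Das Integral von dem Snap, mit j(0) = -8, ergibt den Ruck: j(t) = -8·exp(-t). Durch Integration von dem Ruck und Verwendung der Anfangsbedingung a(0) = 8, erhalten wir a(t) = 8·exp(-t). Mit a(t) = 8·exp(-t) und Einsetzen von t = log(4), finden wir a = 2.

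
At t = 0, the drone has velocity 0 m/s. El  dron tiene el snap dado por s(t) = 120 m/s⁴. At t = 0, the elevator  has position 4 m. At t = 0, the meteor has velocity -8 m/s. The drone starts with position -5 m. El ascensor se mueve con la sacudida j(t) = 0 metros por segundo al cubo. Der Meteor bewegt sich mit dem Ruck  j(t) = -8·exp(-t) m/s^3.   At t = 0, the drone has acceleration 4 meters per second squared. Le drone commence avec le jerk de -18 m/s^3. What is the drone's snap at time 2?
From the given snap equation s(t) = 120, we substitute t = 2 to get s = 120.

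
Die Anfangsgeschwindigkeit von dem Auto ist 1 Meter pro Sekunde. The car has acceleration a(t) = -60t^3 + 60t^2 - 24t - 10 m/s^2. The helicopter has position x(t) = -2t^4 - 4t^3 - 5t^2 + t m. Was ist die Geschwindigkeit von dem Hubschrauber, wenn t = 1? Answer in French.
Pour résoudre ceci, nous devons prendre 1 dérivée de notre équation de la position x(t) = -2·t^4 - 4·t^3 - 5·t^2 + t. En prenant d/dt de x(t), nous trouvons v(t) = -8·t^3 - 12·t^2 - 10·t + 1. En utilisant v(t) = -8·t^3 - 12·t^2 - 10·t + 1 et en substituant t = 1, nous trouvons v = -29.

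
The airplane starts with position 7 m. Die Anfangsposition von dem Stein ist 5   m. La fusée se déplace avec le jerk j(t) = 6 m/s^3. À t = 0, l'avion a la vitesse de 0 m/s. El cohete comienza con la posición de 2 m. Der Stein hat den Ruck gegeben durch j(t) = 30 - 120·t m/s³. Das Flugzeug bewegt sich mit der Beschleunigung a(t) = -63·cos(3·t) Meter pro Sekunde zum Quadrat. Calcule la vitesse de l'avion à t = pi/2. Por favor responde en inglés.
We need to integrate our acceleration equation a(t) = -63·cos(3·t) 1 time. Finding the antiderivative of a(t) and using v(0) = 0: v(t) = -21·sin(3·t). From the given velocity equation v(t) = -21·sin(3·t), we substitute t = pi/2 to get v = 21.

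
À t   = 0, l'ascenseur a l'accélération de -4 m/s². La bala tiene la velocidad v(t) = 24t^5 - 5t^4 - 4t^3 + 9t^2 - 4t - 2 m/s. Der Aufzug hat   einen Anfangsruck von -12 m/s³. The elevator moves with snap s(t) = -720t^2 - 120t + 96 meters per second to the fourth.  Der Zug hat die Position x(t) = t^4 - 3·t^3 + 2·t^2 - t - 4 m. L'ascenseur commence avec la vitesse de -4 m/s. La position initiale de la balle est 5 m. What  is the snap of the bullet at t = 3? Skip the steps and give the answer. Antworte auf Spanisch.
La respuesta es 12576.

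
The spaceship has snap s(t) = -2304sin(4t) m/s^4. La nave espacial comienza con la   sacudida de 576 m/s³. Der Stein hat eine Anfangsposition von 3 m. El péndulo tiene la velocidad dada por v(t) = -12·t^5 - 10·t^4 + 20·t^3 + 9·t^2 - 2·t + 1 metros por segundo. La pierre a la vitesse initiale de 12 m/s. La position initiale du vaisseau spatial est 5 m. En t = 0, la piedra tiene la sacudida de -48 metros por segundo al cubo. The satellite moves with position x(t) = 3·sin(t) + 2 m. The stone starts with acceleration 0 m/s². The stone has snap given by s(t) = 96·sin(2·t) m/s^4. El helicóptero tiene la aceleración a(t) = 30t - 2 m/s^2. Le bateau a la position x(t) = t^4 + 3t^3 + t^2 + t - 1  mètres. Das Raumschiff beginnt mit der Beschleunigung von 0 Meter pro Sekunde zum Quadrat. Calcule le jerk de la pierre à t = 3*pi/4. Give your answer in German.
Um dies zu lösen, müssen wir 1 Stammfunktion unserer Gleichung für den Snap s(t) = 96·sin(2·t) finden. Durch Integration von dem Snap und Verwendung der Anfangsbedingung j(0) = -48, erhalten wir j(t) = -48·cos(2·t). Wir haben den Ruck j(t) = -48·cos(2·t). Durch Einsetzen von t = 3*pi/4: j(3*pi/4) = 0.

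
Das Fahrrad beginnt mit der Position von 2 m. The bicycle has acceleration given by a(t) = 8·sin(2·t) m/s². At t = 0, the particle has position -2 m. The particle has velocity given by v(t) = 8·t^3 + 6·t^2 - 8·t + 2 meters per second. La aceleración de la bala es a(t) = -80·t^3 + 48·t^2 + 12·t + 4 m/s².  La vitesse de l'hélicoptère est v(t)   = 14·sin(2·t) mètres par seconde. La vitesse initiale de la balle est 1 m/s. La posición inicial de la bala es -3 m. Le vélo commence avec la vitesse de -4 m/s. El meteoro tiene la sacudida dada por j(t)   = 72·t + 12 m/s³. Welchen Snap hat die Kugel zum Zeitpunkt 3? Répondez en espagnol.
Para resolver esto, necesitamos tomar 2 derivadas de nuestra ecuación de la aceleración a(t) = -80·t^3 + 48·t^2 + 12·t + 4. Tomando d/dt de a(t), encontramos j(t) = -240·t^2 + 96·t + 12. La derivada de la sacudida da el snap: s(t) = 96 - 480·t. Usando s(t) = 96 - 480·t y sustituyendo t = 3, encontramos s = -1344.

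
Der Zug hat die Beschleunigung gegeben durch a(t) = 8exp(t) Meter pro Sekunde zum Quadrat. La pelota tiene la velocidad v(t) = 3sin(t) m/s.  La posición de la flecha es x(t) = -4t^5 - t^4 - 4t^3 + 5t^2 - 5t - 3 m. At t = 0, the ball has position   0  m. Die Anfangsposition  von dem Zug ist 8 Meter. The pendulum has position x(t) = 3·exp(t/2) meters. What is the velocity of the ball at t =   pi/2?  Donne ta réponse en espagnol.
Tenemos la velocidad v(t) = 3·sin(t). Sustituyendo t = pi/2: v(pi/2) = 3.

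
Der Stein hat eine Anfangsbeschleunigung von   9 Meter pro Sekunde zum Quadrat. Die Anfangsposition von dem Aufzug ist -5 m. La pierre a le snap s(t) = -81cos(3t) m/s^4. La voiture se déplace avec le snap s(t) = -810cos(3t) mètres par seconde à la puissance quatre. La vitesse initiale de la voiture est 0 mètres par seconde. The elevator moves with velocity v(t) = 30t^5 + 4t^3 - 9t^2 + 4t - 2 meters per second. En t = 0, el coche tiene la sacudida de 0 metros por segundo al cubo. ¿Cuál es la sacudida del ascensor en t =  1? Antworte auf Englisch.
We must differentiate our velocity equation v(t) = 30·t^5 + 4·t^3 - 9·t^2 + 4·t - 2 2 times. Differentiating velocity, we get acceleration: a(t) = 150·t^4 + 12·t^2 - 18·t + 4. Taking d/dt of a(t), we find j(t) = 600·t^3 + 24·t - 18. Using j(t) = 600·t^3 + 24·t - 18 and substituting t = 1, we find j = 606.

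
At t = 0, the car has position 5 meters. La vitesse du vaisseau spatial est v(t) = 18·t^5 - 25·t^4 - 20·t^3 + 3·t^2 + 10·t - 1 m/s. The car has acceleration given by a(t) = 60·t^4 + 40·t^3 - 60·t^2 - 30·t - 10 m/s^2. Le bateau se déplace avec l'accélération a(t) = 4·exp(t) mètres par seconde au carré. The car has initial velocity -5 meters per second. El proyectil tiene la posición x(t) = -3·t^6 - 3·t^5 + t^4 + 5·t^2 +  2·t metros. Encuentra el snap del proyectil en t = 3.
Para resolver esto, necesitamos tomar 4 derivadas de nuestra ecuación de la posición x(t) = -3·t^6 - 3·t^5 + t^4 + 5·t^2 + 2·t. Tomando d/dt de x(t), encontramos v(t) = -18·t^5 - 15·t^4 + 4·t^3 + 10·t + 2. Tomando d/dt de v(t), encontramos a(t) = -90·t^4 - 60·t^3 + 12·t^2 + 10. La derivada de la aceleración da la sacudida: j(t) = -360·t^3 - 180·t^2 + 24·t. La derivada de la sacudida da el snap: s(t) = -1080·t^2 - 360·t + 24. Usando s(t) = -1080·t^2 - 360·t + 24 y sustituyendo t = 3, encontramos s = -10776.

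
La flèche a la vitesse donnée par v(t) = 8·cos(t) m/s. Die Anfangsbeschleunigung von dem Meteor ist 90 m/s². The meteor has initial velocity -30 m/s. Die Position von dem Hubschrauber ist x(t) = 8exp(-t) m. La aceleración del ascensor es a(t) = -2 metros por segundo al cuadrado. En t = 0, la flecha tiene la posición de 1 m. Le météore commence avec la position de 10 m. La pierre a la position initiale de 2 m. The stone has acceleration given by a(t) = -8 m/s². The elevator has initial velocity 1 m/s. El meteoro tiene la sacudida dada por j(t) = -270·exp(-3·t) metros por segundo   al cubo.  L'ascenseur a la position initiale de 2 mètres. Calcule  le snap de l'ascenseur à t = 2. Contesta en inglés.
Starting from acceleration a(t) = -2, we take 2 derivatives. The derivative of acceleration gives jerk: j(t) = 0. Differentiating jerk, we get snap: s(t) = 0. We have snap s(t) = 0. Substituting t = 2: s(2) = 0.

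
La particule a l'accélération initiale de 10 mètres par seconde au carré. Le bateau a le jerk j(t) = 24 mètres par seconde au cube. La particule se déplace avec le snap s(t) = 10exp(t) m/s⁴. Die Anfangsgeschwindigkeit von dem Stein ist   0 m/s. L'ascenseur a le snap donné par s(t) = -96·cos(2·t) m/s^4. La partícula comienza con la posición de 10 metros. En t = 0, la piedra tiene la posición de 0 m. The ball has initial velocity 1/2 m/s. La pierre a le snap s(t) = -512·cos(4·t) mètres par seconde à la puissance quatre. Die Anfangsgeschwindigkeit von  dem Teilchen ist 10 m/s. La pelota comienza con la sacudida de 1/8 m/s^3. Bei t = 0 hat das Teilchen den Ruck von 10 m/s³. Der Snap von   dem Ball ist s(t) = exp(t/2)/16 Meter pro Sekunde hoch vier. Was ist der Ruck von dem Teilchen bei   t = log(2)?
Ausgehend von dem Snap s(t) = 10·exp(t), nehmen wir 1 Integral. Durch Integration von dem Snap und Verwendung der Anfangsbedingung j(0) = 10, erhalten wir j(t) = 10·exp(t). Mit j(t) = 10·exp(t) und Einsetzen von t = log(2), finden wir j = 20.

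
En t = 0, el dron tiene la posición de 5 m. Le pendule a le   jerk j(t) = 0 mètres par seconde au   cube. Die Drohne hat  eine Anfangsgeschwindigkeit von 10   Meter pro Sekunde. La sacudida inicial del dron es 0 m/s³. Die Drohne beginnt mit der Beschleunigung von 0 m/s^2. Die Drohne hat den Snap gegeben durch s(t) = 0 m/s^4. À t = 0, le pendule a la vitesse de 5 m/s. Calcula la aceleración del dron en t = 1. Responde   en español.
Necesitamos integrar nuestra ecuación del snap s(t) = 0 2 veces. La antiderivada del snap es la sacudida. Usando j(0) = 0, obtenemos j(t) = 0. Integrando la sacudida y usando la condición inicial a(0) = 0, obtenemos a(t) = 0. De la ecuación de la aceleración a(t) = 0, sustituimos t = 1 para obtener a = 0.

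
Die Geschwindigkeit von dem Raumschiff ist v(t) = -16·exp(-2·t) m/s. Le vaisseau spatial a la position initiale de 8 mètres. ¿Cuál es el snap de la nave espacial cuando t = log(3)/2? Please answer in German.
Wir müssen unsere Gleichung für die Geschwindigkeit v(t) = -16·exp(-2·t) 3-mal ableiten. Die Ableitung von der Geschwindigkeit ergibt die Beschleunigung: a(t) = 32·exp(-2·t). Die Ableitung von der Beschleunigung ergibt den Ruck: j(t) = -64·exp(-2·t). Durch Ableiten von dem Ruck erhalten wir den Snap: s(t) = 128·exp(-2·t). Mit s(t) = 128·exp(-2·t) und Einsetzen von t = log(3)/2, finden wir s = 128/3.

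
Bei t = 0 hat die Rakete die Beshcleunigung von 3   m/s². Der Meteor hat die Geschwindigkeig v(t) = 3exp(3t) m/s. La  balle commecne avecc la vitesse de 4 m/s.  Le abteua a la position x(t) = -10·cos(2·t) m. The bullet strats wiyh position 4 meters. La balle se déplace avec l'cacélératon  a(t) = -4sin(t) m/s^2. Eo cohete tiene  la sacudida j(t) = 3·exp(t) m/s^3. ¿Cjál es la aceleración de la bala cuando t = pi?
Tenemos la aceleración a(t) = -4·sin(t). Sustituyendo t = pi: a(pi) = 0.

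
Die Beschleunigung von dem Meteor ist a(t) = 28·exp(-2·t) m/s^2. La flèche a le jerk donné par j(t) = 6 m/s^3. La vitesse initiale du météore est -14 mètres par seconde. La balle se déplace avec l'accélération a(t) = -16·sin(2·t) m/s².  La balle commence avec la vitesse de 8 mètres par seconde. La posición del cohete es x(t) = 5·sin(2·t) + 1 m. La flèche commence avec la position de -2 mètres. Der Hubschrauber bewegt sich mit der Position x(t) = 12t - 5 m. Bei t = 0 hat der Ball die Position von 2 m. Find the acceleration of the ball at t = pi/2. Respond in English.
From the given acceleration equation a(t) = -16·sin(2·t), we substitute t = pi/2 to get a = 0.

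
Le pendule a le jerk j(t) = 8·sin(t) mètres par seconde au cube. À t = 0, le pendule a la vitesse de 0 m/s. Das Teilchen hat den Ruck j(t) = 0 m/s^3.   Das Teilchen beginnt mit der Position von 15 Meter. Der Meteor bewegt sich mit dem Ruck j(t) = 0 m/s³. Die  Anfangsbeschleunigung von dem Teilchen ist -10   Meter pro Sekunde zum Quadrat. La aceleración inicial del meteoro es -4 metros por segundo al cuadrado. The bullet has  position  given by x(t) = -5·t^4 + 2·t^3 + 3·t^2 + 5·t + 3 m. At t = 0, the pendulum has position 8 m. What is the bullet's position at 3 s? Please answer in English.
We have position x(t) = -5·t^4 + 2·t^3 + 3·t^2 + 5·t + 3. Substituting t = 3: x(3) = -306.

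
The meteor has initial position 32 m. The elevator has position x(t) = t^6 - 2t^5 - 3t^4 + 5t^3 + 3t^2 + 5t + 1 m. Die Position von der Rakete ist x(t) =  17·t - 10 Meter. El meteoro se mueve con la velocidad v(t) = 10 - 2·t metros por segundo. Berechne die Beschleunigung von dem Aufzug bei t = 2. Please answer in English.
We must differentiate our position equation x(t) = t^6 - 2·t^5 - 3·t^4 + 5·t^3 + 3·t^2 + 5·t + 1 2 times. Taking d/dt of x(t), we find v(t) = 6·t^5 - 10·t^4 - 12·t^3 + 15·t^2 + 6·t + 5. Differentiating velocity, we get acceleration: a(t) = 30·t^4 - 40·t^3 - 36·t^2 + 30·t + 6. We have acceleration a(t) = 30·t^4 - 40·t^3 - 36·t^2 + 30·t + 6. Substituting t = 2: a(2) = 82.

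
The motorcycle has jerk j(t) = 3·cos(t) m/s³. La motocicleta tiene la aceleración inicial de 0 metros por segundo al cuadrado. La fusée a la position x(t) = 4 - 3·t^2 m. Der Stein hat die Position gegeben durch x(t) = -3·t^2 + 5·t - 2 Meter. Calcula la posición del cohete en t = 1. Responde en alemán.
Mit x(t) = 4 - 3·t^2 und Einsetzen von t = 1, finden wir x = 1.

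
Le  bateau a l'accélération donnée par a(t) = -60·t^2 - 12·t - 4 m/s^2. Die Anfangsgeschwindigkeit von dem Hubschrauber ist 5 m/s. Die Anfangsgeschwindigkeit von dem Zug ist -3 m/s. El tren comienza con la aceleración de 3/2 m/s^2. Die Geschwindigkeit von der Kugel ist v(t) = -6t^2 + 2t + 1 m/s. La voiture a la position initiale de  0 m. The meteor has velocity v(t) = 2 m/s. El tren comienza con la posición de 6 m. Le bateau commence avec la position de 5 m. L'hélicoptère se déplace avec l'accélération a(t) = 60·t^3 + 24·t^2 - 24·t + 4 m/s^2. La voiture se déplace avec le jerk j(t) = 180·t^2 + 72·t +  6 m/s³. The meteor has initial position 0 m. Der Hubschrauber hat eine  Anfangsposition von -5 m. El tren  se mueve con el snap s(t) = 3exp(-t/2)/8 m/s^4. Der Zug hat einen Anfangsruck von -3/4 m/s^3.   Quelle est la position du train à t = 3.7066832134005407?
Nous devons trouver l'intégrale de notre équation du snap s(t) = 3·exp(-t/2)/8 4 fois. En prenant ∫s(t)dt et en appliquant j(0) = -3/4, nous trouvons j(t) = -3·exp(-t/2)/4. En prenant ∫j(t)dt et en appliquant a(0) = 3/2, nous trouvons a(t) = 3·exp(-t/2)/2. La primitive de l'accélération, avec v(0) = -3, donne la vitesse: v(t) = -3·exp(-t/2). L'intégrale de la vitesse, avec x(0) = 6, donne la position: x(t) = 6·exp(-t/2). Nous avons la position x(t) = 6·exp(-t/2). En substituant t = 3.7066832134005407: x(3.7066832134005407) = 0.940275710697464.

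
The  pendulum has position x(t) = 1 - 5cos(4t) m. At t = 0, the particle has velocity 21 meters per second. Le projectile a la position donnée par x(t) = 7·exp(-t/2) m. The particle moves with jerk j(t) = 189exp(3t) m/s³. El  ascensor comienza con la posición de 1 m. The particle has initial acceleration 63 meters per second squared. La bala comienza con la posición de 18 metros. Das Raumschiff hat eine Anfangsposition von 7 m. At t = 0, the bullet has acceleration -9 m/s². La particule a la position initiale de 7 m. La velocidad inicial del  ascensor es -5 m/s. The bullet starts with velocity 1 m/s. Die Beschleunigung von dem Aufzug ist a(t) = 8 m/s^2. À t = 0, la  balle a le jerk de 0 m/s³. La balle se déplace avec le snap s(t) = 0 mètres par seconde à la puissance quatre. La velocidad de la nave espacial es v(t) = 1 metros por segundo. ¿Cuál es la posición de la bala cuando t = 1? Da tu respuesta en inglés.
We need to integrate our snap equation s(t) = 0 4 times. Finding the integral of s(t) and using j(0) = 0: j(t) = 0. Finding the integral of j(t) and using a(0) = -9: a(t) = -9. The antiderivative of acceleration is velocity. Using v(0) = 1, we get v(t) = 1 - 9·t. Integrating velocity and using the initial condition x(0) = 18, we get x(t) = -9·t^2/2 + t + 18. We have position x(t) = -9·t^2/2 + t + 18. Substituting t = 1: x(1) = 29/2.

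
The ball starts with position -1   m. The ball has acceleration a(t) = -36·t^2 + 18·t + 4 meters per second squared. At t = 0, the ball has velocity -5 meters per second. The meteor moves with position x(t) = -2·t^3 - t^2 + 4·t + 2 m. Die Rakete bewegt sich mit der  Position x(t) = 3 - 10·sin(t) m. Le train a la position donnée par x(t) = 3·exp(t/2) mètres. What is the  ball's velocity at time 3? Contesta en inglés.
We must find the antiderivative of our acceleration equation a(t) = -36·t^2 + 18·t + 4 1 time. The integral of acceleration, with v(0) = -5, gives velocity: v(t) = -12·t^3 + 9·t^2 + 4·t - 5. From the given velocity equation v(t) = -12·t^3 + 9·t^2 + 4·t - 5, we substitute t = 3 to get v = -236.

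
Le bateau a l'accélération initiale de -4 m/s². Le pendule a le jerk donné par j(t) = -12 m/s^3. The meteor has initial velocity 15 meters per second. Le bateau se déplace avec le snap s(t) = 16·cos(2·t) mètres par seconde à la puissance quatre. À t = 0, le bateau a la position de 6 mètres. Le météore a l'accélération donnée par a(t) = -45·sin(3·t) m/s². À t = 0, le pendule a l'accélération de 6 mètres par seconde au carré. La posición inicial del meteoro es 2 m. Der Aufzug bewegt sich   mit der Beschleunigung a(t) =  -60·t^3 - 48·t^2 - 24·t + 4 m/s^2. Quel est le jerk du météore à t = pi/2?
En partant de l'accélération a(t) = -45·sin(3·t), nous prenons 1 dérivée. En dérivant l'accélération, nous obtenons le jerk: j(t) = -135·cos(3·t). En utilisant j(t) = -135·cos(3·t) et en substituant t = pi/2, nous trouvons j = 0.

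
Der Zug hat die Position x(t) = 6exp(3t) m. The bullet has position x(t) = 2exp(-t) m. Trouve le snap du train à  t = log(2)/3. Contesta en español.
Debemos derivar nuestra ecuación de la posición x(t) = 6·exp(3·t) 4 veces. La derivada de la posición da la velocidad: v(t) = 18·exp(3·t). Derivando la velocidad, obtenemos la aceleración: a(t) = 54·exp(3·t). Derivando la aceleración, obtenemos la sacudida: j(t) = 162·exp(3·t). Derivando la sacudida, obtenemos el snap: s(t) = 486·exp(3·t). Tenemos el snap s(t) = 486·exp(3·t). Sustituyendo t = log(2)/3: s(log(2)/3) = 972.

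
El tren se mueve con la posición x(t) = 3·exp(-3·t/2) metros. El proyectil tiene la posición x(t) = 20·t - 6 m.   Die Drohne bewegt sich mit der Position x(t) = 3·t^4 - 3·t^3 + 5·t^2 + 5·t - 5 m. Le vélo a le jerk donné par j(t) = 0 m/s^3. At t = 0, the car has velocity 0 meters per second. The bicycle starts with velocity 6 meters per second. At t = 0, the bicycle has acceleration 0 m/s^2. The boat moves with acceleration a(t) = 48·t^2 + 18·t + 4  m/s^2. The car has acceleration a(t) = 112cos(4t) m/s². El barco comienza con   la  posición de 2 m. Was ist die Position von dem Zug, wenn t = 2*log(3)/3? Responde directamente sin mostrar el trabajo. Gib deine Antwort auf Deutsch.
Die Position bei t = 2*log(3)/3 ist x = 1.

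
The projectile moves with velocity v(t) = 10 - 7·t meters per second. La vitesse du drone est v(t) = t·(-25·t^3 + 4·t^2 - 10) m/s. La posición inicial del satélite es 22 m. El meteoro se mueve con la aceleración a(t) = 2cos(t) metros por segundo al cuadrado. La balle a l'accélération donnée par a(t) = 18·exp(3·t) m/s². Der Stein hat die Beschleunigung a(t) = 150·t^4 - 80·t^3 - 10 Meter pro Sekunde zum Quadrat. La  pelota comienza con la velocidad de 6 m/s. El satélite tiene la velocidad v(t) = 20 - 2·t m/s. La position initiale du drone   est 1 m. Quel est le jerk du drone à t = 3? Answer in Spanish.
Partiendo de la velocidad v(t) = t·(-25·t^3 + 4·t^2 - 10), tomamos 2 derivadas. Tomando d/dt de v(t), encontramos a(t) = -25·t^3 + 4·t^2 + t·(-75·t^2 + 8·t) - 10. Tomando d/dt de a(t), encontramos j(t) = -150·t^2 + t·(8 - 150·t) + 16·t. De la ecuación de la sacudida j(t) = -150·t^2 + t·(8 - 150·t) + 16·t, sustituimos t = 3 para obtener j = -2628.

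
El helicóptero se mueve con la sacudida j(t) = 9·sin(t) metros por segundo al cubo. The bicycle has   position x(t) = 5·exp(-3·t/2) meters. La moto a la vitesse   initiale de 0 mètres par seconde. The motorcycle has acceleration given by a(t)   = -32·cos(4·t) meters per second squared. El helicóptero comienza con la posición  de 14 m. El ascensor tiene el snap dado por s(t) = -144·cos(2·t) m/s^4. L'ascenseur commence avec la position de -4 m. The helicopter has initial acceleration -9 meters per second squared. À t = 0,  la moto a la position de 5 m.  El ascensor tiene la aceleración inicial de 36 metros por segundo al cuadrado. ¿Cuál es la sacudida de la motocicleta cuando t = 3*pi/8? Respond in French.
En partant de l'accélération a(t) = -32·cos(4·t), nous prenons 1 dérivée. En prenant d/dt de a(t), nous trouvons j(t) = 128·sin(4·t). Nous avons le jerk j(t) = 128·sin(4·t). En substituant t = 3*pi/8: j(3*pi/8) = -128.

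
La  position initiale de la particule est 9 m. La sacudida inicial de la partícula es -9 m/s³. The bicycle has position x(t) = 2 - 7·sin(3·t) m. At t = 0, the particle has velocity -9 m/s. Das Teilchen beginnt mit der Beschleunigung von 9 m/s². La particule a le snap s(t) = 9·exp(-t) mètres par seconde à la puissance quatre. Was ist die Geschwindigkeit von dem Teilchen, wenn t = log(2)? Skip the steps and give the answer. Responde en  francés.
À t = log(2), v = -9/2.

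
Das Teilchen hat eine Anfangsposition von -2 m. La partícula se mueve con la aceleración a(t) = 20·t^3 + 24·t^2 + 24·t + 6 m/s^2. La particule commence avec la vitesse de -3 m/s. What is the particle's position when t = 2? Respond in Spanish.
Partiendo de la aceleración a(t) = 20·t^3 + 24·t^2 + 24·t + 6, tomamos 2 integrales. Integrando la aceleración y usando la condición inicial v(0) = -3, obtenemos v(t) = 5·t^4 + 8·t^3 + 12·t^2 + 6·t - 3. La integral de la velocidad, con x(0) = -2, da la posición: x(t) = t^5 + 2·t^4 + 4·t^3 + 3·t^2 - 3·t - 2. De la ecuación de la posición x(t) = t^5 + 2·t^4 + 4·t^3 + 3·t^2 - 3·t - 2, sustituimos t = 2 para obtener x = 100.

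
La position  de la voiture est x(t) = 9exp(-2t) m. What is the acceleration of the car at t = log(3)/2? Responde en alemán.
Ausgehend von der Position x(t) = 9·exp(-2·t), nehmen wir 2 Ableitungen. Mit d/dt von x(t) finden wir v(t) = -18·exp(-2·t). Mit d/dt von v(t) finden wir a(t) = 36·exp(-2·t). Wir haben die Beschleunigung a(t) = 36·exp(-2·t). Durch Einsetzen von t = log(3)/2: a(log(3)/2) = 12.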